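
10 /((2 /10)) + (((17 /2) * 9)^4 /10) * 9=4931839529 /160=30823997.06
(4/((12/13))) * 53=689/3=229.67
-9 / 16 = -0.56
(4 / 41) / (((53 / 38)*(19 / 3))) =24 / 2173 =0.01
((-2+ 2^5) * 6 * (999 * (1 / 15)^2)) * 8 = 31968 / 5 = 6393.60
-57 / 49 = -1.16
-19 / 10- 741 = -7429 / 10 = -742.90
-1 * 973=-973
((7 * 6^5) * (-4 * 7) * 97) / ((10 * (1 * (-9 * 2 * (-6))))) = -684432 / 5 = -136886.40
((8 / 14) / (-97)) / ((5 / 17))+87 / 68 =290741 / 230860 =1.26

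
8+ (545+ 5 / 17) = 9406 / 17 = 553.29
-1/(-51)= 1/51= 0.02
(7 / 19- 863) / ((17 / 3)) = -49170 / 323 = -152.23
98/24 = 4.08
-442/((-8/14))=1547/2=773.50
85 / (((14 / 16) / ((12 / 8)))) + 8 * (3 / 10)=5184 / 35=148.11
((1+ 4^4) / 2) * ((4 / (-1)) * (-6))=3084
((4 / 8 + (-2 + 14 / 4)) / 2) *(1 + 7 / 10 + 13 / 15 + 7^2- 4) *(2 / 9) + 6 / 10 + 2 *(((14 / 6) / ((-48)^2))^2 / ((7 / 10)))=11.17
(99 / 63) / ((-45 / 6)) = -22 / 105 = -0.21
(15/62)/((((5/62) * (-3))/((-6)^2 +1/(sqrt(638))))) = -36 - sqrt(638)/638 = -36.04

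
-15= -15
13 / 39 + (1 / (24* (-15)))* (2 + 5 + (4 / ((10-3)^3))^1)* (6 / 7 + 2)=0.28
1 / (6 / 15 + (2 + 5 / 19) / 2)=190 / 291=0.65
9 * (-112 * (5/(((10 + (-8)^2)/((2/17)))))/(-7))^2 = 57600/395641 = 0.15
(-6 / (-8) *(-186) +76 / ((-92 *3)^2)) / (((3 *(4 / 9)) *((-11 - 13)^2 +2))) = -2656619 / 14676576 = -0.18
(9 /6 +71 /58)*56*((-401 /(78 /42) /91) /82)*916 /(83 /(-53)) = 43062658576 /16678103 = 2581.99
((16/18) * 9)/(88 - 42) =4/23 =0.17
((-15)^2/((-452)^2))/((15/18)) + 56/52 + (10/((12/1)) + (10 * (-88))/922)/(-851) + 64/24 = 1951096510369/520979592536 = 3.75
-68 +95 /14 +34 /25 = -59.85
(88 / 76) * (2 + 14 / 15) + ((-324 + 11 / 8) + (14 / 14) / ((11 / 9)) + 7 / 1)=-7810171 / 25080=-311.41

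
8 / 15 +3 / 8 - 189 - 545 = -87971 / 120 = -733.09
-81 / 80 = -1.01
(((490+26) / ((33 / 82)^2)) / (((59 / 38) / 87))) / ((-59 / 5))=-6372469280 / 421201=-15129.28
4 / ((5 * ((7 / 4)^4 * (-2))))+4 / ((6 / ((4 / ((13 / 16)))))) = 1516672 / 468195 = 3.24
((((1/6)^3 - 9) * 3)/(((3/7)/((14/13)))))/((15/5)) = -95207/4212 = -22.60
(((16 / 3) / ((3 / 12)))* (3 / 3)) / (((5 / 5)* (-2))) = -32 / 3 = -10.67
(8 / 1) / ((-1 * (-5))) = 8 / 5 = 1.60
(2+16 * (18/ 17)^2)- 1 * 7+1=4028/ 289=13.94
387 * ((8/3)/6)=172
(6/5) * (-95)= -114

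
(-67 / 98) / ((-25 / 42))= 201 / 175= 1.15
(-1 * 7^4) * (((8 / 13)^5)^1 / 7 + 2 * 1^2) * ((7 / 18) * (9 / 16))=-6279659435 / 5940688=-1057.06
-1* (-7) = 7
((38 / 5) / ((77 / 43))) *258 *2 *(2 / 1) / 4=421572 / 385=1094.99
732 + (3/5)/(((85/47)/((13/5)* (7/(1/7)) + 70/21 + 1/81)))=44487244/57375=775.38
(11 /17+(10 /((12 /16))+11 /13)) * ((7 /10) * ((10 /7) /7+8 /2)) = 202498 /4641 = 43.63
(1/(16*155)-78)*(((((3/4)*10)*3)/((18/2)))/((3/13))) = -2514707/2976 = -845.00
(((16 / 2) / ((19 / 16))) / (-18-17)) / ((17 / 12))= -1536 / 11305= -0.14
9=9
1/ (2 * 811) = 1/ 1622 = 0.00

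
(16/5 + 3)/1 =31/5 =6.20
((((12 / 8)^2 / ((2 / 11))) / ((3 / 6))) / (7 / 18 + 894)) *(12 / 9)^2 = 792 / 16099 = 0.05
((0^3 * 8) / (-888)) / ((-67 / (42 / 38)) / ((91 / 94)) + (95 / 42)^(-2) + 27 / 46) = 0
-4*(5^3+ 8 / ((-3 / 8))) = -1244 / 3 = -414.67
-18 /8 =-2.25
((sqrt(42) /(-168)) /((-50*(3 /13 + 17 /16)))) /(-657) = -13*sqrt(42) /92784825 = -0.00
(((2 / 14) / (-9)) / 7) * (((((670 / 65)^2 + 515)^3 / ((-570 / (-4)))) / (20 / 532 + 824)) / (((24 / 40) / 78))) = -171455903779892 / 284848192447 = -601.92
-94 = -94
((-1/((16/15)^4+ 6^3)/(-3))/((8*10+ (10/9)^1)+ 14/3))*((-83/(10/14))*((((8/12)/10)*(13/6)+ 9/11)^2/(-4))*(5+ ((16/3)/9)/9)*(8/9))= 3247805335495/1498214656357056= 0.00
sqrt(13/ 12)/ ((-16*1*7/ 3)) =-sqrt(39)/ 224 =-0.03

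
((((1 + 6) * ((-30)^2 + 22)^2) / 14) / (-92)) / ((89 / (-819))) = 174054699 / 4094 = 42514.58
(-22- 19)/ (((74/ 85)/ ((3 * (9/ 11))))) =-94095/ 814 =-115.60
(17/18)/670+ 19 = 229157/12060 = 19.00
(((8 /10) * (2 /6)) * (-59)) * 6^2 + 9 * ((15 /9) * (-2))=-2982 /5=-596.40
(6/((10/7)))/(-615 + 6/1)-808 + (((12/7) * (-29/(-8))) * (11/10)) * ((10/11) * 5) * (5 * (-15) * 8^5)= -77507380127/1015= -76361950.86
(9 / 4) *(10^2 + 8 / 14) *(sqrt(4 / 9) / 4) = 264 / 7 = 37.71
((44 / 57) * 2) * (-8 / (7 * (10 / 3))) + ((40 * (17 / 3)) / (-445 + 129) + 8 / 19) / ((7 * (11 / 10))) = -984364 / 1733655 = -0.57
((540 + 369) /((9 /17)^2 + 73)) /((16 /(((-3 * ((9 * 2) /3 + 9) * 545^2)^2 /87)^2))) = 3269191547889442085018617.00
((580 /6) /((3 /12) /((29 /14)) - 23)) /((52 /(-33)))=46255 /17251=2.68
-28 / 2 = -14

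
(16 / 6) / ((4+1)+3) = 1 / 3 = 0.33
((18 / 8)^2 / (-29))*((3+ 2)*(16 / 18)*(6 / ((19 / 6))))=-1.47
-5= -5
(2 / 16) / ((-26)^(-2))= 169 / 2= 84.50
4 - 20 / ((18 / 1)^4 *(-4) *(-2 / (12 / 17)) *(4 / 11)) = 4758857 / 1189728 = 4.00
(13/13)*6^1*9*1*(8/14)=216/7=30.86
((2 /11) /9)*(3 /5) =2 /165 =0.01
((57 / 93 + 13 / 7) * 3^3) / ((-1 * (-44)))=3618 / 2387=1.52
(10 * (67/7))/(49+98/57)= 38190/20237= 1.89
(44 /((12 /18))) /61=66 /61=1.08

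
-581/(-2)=581/2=290.50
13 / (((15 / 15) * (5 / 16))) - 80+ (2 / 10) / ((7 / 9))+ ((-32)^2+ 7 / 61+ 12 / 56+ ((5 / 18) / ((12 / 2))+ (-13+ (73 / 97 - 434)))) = 2415489233 / 4473252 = 539.99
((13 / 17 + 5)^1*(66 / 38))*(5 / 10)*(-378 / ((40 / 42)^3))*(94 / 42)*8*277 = -1754640060327 / 161500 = -10864644.34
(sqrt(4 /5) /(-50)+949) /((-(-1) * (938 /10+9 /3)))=4745 /484-sqrt(5) /12100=9.80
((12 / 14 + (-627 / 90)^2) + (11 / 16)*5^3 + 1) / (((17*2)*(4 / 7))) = 3435493 / 489600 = 7.02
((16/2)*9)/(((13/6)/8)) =3456/13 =265.85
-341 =-341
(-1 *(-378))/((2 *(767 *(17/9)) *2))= 1701/26078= 0.07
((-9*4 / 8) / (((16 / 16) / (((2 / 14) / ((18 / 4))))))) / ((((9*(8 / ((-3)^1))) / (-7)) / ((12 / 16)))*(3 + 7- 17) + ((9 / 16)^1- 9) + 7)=16 / 3745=0.00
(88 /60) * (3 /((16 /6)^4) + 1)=47729 /30720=1.55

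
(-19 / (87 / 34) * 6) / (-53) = 1292 / 1537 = 0.84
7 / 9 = 0.78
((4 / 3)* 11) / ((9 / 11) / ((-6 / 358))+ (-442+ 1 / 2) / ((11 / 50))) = -121 / 16959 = -0.01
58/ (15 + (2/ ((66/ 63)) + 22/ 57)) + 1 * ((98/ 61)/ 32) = 9006143/ 2645936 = 3.40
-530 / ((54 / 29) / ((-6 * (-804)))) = -4119160 / 3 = -1373053.33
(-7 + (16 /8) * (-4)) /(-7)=15 /7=2.14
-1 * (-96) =96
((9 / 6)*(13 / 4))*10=195 / 4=48.75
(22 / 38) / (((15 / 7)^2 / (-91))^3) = -975225620369 / 216421875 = -4506.13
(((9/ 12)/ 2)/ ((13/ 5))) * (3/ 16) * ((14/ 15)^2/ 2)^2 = 2401/ 468000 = 0.01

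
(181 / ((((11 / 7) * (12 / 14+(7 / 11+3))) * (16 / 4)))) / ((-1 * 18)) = -0.36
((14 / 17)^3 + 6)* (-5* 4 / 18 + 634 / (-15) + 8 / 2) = -57097384 / 221085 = -258.26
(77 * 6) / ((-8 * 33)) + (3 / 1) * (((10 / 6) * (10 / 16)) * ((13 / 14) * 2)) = 227 / 56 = 4.05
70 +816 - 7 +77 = 956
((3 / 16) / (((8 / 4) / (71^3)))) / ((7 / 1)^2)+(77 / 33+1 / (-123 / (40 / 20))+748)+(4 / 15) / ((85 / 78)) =39216946677 / 27322400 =1435.34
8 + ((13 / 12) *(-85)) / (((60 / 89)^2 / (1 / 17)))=-3.92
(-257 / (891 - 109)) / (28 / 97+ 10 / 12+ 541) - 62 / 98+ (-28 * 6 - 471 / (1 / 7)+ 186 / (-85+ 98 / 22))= -9286850718185884 / 2677913685055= -3467.94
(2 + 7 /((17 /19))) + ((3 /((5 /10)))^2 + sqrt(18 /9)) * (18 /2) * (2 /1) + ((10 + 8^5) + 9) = 18 * sqrt(2) + 568562 /17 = 33470.28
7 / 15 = 0.47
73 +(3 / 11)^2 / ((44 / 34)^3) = 94098001 / 1288408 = 73.03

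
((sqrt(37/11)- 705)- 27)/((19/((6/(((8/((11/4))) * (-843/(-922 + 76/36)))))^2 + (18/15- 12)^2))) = -303890336321821/64811188800 + 4981808792161 * sqrt(407)/8555076921600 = -4677.11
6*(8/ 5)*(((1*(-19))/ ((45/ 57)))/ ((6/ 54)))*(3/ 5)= -155952/ 125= -1247.62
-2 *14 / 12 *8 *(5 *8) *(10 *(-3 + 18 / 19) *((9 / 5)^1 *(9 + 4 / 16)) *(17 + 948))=4678783200 / 19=246251747.37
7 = 7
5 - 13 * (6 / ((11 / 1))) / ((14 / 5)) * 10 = -1565 / 77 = -20.32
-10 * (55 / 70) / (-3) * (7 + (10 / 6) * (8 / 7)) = 10285 / 441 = 23.32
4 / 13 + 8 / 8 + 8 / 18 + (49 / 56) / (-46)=74621 / 43056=1.73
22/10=2.20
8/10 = 4/5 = 0.80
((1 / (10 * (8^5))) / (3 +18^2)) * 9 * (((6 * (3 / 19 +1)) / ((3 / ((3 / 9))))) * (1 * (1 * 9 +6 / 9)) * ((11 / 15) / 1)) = 3509 / 7634534400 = 0.00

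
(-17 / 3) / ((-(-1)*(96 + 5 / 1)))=-17 / 303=-0.06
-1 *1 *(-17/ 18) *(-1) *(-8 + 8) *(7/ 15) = 0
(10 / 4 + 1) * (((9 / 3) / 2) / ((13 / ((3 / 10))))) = 63 / 520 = 0.12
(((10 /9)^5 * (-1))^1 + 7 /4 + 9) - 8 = 249539 /236196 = 1.06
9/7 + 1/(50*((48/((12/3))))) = 5407/4200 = 1.29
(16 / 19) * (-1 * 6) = -96 / 19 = -5.05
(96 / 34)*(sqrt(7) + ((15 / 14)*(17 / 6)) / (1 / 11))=48*sqrt(7) / 17 + 660 / 7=101.76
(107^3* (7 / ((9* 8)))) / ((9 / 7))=60027107 / 648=92634.42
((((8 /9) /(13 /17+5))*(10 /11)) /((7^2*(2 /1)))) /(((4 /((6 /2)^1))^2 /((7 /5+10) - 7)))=17 /4802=0.00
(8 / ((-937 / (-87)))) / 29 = 24 / 937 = 0.03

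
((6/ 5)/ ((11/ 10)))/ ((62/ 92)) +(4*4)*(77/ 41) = 442744/ 13981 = 31.67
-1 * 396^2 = -156816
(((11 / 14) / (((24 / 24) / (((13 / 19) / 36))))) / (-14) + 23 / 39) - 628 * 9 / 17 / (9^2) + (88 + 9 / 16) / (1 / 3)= 3883828985 / 14814072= 262.17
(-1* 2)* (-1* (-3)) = -6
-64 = -64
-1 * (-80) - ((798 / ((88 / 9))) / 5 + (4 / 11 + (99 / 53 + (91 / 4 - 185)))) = 652073 / 2915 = 223.70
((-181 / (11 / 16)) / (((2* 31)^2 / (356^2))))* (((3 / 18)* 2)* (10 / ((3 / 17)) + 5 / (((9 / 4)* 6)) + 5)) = -153692747200 / 856251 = -179494.97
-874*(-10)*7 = 61180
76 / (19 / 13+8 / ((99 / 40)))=97812 / 6041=16.19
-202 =-202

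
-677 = -677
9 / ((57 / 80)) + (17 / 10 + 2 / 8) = 5541 / 380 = 14.58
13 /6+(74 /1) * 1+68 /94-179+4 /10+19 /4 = -273427 /2820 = -96.96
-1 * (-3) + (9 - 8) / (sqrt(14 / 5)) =sqrt(70) / 14 + 3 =3.60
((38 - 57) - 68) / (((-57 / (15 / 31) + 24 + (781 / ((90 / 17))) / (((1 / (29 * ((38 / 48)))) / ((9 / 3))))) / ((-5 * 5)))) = 1566000 / 7248091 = 0.22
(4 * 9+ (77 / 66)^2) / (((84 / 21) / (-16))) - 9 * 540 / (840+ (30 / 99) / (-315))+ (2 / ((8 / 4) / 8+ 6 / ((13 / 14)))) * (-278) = -238.07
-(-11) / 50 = 0.22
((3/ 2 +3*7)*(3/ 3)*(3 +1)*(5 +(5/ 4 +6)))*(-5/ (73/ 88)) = -485100/ 73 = -6645.21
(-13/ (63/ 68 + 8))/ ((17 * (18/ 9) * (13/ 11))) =-22/ 607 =-0.04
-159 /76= -2.09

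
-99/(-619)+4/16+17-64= -115357/2476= -46.59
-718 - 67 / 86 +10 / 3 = -184585 / 258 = -715.45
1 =1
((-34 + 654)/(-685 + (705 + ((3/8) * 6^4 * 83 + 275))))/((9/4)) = 2480/365697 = 0.01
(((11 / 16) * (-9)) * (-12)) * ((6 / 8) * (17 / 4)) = 15147 / 64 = 236.67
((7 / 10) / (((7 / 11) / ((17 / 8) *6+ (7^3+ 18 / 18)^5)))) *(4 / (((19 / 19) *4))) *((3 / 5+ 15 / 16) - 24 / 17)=36244407095621307 / 54400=666257483375.39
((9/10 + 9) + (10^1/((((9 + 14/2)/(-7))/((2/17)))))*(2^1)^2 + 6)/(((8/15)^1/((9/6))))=21177/544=38.93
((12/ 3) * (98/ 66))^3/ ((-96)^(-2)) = 7710244864/ 3993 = 1930940.36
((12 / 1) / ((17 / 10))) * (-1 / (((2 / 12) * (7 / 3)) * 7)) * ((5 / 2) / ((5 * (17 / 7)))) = -1080 / 2023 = -0.53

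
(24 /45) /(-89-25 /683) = -1366 /228045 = -0.01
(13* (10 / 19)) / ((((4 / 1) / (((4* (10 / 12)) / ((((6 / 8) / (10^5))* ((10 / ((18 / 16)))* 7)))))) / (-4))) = -6500000 / 133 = -48872.18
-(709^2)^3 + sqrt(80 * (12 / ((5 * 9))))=-127021550911887241 + 8 * sqrt(3) / 3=-127021550911887236.38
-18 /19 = -0.95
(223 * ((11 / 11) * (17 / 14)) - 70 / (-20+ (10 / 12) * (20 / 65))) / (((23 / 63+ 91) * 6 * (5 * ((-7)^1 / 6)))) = -380223 / 4432120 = -0.09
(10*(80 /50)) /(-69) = -16 /69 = -0.23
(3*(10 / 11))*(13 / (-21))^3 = -21970 / 33957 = -0.65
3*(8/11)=2.18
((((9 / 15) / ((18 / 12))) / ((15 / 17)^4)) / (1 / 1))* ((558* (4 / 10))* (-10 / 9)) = -41426416 / 253125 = -163.66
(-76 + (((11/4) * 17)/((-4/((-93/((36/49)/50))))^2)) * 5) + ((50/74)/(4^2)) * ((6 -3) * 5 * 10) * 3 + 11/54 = 149668398841177/255744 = 585227410.38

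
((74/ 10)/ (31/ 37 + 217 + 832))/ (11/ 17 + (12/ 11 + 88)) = 256003/ 3259205820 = 0.00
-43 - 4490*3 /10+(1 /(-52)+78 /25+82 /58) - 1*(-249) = -42845501 /37700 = -1136.49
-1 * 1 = -1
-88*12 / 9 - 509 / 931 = -329239 / 2793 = -117.88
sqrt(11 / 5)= sqrt(55) / 5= 1.48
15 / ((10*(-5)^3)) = -3 / 250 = -0.01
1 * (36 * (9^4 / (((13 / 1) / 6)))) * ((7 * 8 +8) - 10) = 76527504 / 13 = 5886731.08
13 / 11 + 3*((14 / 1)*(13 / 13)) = 475 / 11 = 43.18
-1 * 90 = -90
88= 88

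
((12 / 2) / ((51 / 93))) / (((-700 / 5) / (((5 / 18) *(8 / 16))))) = -0.01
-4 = -4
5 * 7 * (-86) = -3010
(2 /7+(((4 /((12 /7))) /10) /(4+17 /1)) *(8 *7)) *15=286 /21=13.62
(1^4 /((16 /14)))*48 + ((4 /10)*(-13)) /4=407 /10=40.70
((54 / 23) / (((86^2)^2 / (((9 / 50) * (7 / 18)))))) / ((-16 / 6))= -567 / 503247507200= -0.00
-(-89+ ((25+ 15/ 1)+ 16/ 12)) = 143/ 3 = 47.67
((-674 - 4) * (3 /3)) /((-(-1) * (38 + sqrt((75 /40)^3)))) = -13191168 /735953 + 162720 * sqrt(30) /735953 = -16.71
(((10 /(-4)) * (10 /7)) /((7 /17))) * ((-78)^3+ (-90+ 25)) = 201712225 /49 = 4116576.02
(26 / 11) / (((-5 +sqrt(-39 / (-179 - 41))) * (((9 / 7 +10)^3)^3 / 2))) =-209838756400 / 654509565661078640059 - 4196775128 * sqrt(2145) / 7199605222271865040649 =-0.00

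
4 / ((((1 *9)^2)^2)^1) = 4 / 6561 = 0.00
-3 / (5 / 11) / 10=-33 / 50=-0.66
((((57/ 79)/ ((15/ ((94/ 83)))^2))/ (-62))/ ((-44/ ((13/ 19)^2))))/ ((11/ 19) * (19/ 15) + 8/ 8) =28717/ 70521452980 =0.00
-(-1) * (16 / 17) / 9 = 16 / 153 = 0.10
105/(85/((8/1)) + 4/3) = 360/41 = 8.78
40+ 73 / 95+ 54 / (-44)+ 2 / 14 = 580577 / 14630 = 39.68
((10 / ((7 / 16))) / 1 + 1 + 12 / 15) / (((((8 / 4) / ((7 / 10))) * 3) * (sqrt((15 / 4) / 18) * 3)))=2.10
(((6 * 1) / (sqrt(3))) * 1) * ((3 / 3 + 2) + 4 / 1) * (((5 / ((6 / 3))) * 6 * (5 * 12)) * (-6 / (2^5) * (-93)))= 439425 * sqrt(3) / 2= 380553.21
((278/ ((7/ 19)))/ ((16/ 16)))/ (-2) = -2641/ 7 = -377.29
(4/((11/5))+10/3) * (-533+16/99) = -8967670/3267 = -2744.93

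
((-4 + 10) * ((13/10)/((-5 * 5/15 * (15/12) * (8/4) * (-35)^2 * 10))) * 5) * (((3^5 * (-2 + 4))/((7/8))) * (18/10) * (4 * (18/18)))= -16376256/5359375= -3.06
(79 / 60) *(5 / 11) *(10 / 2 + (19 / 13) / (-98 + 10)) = 2.98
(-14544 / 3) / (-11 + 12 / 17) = 82416 / 175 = 470.95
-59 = -59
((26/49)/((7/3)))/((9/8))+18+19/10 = 206851/10290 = 20.10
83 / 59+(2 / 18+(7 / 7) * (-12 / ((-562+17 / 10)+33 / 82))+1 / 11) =1092947123 / 670424139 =1.63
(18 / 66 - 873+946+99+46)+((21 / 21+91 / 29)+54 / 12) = 144769 / 638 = 226.91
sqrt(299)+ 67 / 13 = 22.45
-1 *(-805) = 805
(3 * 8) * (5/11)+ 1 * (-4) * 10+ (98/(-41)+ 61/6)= -21.31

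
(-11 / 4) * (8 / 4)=-11 / 2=-5.50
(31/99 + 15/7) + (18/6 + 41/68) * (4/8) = 401257/94248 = 4.26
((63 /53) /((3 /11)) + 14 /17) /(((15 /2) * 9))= 9338 /121635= 0.08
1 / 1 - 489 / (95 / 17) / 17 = -394 / 95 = -4.15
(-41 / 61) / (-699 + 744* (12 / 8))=-41 / 25437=-0.00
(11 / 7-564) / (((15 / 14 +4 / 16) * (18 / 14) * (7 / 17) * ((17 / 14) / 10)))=-2204720 / 333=-6620.78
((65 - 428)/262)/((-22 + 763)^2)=-121/47953074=-0.00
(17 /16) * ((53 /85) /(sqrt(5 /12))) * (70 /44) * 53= 19663 * sqrt(15) /880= 86.54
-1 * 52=-52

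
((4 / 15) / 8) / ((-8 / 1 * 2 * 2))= -1 / 960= -0.00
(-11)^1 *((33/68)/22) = -33/136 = -0.24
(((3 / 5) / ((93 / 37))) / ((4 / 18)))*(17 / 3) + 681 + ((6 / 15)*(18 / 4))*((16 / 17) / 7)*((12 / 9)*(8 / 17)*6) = 431464323 / 627130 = 688.00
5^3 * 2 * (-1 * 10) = -2500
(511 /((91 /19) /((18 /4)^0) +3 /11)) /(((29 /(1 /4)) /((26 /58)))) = 1388387 /3559112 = 0.39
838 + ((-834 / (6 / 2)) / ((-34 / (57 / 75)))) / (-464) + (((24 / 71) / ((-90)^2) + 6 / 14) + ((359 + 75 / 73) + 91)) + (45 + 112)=279415911075869 / 193174556400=1446.44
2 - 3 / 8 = 13 / 8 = 1.62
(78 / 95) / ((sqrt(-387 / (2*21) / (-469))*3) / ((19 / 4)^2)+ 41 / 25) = 27697259310 / 55316355391- 2394000*sqrt(17286) / 55316355391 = 0.50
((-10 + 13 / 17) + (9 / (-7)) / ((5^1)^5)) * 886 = -8182.84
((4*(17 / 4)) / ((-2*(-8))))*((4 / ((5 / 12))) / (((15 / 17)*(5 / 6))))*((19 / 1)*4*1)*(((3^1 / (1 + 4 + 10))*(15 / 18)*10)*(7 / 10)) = 153748 / 125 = 1229.98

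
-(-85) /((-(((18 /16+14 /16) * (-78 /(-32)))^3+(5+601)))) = -43520 /369591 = -0.12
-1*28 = -28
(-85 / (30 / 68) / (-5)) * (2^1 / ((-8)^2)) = 289 / 240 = 1.20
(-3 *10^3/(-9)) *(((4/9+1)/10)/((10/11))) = 1430/27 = 52.96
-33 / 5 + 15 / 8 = -189 / 40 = -4.72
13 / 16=0.81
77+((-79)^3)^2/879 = 276550083.28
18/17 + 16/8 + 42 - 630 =-9944/17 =-584.94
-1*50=-50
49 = 49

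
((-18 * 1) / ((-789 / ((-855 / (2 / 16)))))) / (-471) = 13680 / 41291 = 0.33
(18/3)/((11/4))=24/11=2.18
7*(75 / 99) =175 / 33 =5.30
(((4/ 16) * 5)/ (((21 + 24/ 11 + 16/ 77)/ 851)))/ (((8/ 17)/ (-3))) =-16709385/ 57632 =-289.93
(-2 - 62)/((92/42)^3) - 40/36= -788462/109503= -7.20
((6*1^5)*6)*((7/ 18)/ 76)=7/ 38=0.18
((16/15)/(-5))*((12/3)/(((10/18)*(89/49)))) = -9408/11125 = -0.85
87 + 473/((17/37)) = 1116.47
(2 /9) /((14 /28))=4 /9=0.44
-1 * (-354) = 354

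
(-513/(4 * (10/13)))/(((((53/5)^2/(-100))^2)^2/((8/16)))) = -52.30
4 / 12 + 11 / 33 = 2 / 3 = 0.67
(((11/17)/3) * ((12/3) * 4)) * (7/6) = 616/153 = 4.03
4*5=20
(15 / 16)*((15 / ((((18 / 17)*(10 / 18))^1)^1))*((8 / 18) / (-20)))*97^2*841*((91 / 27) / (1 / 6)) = -12241363043 / 144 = -85009465.58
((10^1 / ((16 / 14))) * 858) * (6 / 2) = 45045 / 2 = 22522.50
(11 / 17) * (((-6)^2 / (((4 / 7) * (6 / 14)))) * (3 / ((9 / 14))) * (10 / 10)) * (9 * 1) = 67914 / 17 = 3994.94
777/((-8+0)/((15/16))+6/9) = -11655/118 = -98.77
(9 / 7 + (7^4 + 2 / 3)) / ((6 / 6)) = 50462 / 21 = 2402.95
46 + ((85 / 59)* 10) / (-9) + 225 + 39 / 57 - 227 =43.08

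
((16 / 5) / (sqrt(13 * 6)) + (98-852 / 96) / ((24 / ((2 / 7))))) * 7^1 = 56 * sqrt(78) / 195 + 713 / 96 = 9.96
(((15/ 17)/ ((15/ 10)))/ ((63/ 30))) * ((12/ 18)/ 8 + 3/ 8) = 275/ 2142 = 0.13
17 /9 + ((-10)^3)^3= -8999999983 /9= -999999998.11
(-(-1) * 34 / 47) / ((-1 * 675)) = -34 / 31725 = -0.00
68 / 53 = 1.28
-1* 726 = -726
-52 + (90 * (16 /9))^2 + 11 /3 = 76655 /3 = 25551.67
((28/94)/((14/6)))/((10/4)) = 12/235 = 0.05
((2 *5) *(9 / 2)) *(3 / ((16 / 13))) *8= 877.50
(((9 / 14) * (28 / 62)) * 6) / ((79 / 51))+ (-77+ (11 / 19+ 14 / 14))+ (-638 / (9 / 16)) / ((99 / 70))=-876.27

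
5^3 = 125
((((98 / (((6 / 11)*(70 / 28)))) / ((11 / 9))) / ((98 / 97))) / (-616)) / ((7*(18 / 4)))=-97 / 32340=-0.00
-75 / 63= -25 / 21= -1.19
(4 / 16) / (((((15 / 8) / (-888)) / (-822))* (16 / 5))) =30414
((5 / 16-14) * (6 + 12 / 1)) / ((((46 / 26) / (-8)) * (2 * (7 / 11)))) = 281853 / 322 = 875.32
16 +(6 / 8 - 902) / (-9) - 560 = -15979 / 36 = -443.86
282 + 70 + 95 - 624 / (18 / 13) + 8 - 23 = -56 / 3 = -18.67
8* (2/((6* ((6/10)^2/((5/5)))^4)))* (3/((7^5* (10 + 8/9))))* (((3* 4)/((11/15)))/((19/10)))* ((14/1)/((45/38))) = 250000000/943427331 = 0.26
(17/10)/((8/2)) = 17/40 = 0.42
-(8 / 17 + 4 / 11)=-156 / 187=-0.83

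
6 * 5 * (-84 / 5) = -504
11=11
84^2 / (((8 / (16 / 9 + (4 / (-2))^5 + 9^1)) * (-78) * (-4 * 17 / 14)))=-65513 / 1326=-49.41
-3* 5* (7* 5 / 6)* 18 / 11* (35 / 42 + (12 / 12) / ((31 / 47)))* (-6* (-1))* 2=-1376550 / 341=-4036.80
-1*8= -8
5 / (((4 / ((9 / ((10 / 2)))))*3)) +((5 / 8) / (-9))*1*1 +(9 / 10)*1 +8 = 3449 / 360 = 9.58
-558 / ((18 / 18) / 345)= -192510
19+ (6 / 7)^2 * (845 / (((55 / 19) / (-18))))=-2070487 / 539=-3841.35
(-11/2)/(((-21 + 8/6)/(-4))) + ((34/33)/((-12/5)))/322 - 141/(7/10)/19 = -837739829/71470476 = -11.72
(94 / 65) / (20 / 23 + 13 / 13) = 2162 / 2795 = 0.77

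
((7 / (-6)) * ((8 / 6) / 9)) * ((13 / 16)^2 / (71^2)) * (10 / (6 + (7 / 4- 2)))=-5915 / 150262128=-0.00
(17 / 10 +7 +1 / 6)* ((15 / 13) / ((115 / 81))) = 10773 / 1495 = 7.21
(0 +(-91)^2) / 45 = 184.02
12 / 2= 6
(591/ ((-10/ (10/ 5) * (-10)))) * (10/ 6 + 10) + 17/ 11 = 15339/ 110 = 139.45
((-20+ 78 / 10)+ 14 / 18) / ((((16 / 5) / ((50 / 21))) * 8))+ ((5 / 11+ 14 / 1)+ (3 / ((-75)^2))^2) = 348030085517 / 25987500000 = 13.39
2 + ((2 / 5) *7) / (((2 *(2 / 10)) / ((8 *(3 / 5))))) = 178 / 5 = 35.60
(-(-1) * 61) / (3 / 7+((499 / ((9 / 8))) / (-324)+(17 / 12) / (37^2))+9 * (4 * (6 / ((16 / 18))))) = 1704585708 / 6764148397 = 0.25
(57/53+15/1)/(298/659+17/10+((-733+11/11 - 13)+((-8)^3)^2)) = 5614680/91299580429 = 0.00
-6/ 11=-0.55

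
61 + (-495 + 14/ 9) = -3892/ 9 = -432.44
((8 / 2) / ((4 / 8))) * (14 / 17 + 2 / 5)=832 / 85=9.79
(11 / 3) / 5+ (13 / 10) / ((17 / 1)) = 413 / 510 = 0.81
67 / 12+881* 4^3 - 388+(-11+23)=672163 / 12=56013.58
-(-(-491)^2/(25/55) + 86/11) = 29170371/55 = 530370.38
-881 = -881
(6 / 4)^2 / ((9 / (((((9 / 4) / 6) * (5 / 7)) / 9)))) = 5 / 672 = 0.01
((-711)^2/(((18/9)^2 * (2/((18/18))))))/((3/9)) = 1516563/8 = 189570.38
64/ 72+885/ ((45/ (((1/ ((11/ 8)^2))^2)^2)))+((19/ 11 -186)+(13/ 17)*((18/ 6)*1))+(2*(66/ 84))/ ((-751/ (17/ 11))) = -30957455610231851/ 172413349524801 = -179.55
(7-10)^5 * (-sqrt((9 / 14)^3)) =6561 * sqrt(14) / 196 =125.25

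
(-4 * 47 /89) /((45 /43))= -8084 /4005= -2.02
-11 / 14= -0.79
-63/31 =-2.03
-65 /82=-0.79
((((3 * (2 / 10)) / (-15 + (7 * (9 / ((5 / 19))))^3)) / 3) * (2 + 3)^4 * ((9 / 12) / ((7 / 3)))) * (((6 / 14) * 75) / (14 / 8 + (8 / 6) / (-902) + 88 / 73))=0.00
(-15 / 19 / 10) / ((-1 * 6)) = 1 / 76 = 0.01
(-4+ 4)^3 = 0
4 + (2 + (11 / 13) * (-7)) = 1 / 13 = 0.08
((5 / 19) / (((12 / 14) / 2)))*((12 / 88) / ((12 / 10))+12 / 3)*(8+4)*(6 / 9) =12670 / 627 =20.21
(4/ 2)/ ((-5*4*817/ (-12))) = 0.00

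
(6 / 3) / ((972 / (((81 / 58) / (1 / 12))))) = 1 / 29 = 0.03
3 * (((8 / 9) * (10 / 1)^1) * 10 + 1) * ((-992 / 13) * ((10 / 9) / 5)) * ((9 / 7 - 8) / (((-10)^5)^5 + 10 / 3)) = -37718816 / 12284999999999999999999995905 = -0.00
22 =22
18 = 18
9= 9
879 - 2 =877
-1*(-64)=64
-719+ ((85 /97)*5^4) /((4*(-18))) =-5074621 /6984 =-726.61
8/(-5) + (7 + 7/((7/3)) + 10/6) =151/15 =10.07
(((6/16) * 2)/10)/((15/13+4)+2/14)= 273/19280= 0.01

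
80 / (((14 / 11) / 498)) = 219120 / 7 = 31302.86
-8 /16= -1 /2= -0.50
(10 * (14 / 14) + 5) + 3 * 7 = 36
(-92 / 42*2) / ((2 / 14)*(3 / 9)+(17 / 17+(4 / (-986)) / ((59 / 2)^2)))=-78942118 / 18877379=-4.18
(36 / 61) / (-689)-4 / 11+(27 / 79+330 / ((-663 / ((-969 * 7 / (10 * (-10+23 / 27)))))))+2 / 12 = -104726173811 / 2848809678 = -36.76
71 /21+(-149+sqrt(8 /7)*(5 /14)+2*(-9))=-3436 /21+5*sqrt(14) /49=-163.24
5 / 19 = 0.26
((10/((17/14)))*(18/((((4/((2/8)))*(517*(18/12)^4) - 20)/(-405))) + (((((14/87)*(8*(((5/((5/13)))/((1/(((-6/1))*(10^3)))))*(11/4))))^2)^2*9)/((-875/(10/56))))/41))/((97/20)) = -885255873179598176847917810652000/2001541513176553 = -442287040939085969.84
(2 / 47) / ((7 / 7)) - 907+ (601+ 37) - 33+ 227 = -74.96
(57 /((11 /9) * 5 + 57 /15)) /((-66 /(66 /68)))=-2565 /30328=-0.08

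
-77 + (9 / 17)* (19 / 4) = -5065 / 68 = -74.49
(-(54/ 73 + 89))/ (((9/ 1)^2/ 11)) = -72061/ 5913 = -12.19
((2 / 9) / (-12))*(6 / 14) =-1 / 126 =-0.01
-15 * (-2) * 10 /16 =75 /4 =18.75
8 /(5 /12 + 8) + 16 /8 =298 /101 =2.95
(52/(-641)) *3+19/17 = 0.87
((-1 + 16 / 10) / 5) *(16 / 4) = 12 / 25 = 0.48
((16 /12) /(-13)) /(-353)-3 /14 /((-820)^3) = 30876649301 /106269565584000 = 0.00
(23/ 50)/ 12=23/ 600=0.04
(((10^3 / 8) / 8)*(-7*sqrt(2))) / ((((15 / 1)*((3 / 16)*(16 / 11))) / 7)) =-13475*sqrt(2) / 72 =-264.67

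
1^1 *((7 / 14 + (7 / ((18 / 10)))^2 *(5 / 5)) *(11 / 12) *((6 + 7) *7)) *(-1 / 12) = -2533531 / 23328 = -108.60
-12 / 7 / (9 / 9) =-12 / 7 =-1.71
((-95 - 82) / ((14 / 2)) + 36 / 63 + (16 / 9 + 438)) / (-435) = -26149 / 27405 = -0.95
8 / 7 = 1.14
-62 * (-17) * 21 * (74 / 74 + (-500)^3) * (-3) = 8300249933598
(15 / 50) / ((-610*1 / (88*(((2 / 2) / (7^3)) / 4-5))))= 226347 / 1046150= 0.22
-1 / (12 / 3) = -1 / 4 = -0.25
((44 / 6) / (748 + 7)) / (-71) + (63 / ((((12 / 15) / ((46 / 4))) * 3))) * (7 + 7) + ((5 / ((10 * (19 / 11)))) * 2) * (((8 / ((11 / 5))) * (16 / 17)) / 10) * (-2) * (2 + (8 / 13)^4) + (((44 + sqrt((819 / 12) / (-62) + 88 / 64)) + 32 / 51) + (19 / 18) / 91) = 4270.56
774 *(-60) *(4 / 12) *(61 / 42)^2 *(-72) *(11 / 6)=211203960 / 49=4310284.90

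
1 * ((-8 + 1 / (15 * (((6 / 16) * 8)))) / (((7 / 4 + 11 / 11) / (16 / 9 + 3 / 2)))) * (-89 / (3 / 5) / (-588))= -1885109 / 785862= -2.40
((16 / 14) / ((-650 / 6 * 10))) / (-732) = 1 / 693875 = 0.00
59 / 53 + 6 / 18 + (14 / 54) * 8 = 5038 / 1431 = 3.52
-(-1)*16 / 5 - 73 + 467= 1986 / 5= 397.20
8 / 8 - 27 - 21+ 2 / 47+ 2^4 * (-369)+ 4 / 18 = -2517161 / 423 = -5950.74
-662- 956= -1618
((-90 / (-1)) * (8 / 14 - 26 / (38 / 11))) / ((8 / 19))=-41625 / 28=-1486.61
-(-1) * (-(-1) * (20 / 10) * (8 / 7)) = 16 / 7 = 2.29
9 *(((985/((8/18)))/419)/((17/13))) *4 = 1037205/7123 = 145.61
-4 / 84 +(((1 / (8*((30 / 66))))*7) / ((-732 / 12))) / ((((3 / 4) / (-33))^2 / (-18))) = 7043347 / 6405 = 1099.66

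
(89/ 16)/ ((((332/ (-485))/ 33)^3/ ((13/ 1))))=-4743516268544625/ 585509888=-8101513.51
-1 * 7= -7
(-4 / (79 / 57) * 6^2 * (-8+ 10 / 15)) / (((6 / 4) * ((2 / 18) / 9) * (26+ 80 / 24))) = 110808 / 79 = 1402.63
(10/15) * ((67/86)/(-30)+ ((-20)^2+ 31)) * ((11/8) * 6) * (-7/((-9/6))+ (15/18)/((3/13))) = 1822425407/92880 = 19621.29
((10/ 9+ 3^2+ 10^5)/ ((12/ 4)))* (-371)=-333933761/ 27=-12367917.07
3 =3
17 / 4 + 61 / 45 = 1009 / 180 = 5.61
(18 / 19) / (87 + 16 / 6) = 54 / 5111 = 0.01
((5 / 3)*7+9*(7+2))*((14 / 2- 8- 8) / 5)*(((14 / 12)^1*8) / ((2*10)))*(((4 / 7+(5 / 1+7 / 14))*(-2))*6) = 28356 / 5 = 5671.20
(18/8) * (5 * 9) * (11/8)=139.22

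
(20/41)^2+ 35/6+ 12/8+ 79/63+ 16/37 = 36275425/3918411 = 9.26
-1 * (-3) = 3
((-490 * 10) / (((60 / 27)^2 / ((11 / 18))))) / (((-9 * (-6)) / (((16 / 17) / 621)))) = -539 / 31671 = -0.02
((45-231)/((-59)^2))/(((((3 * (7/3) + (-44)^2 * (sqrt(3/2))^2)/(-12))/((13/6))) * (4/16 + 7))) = 19344/293862539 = 0.00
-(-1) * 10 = 10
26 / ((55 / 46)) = 1196 / 55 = 21.75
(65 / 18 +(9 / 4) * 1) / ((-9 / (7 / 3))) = -1477 / 972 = -1.52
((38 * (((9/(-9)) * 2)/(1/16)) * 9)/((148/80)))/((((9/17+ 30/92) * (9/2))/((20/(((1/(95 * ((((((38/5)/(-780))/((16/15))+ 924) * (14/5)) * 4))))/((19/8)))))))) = -23091204474101120/321789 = -71758837232.16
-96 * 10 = -960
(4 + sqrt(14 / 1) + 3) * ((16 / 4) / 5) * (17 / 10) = 34 * sqrt(14) / 25 + 238 / 25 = 14.61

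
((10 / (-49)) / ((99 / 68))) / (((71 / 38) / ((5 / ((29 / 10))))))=-1292000 / 9988209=-0.13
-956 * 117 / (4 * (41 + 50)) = -307.29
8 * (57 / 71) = 456 / 71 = 6.42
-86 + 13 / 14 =-1191 / 14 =-85.07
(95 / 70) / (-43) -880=-880.03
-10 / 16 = -0.62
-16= -16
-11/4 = -2.75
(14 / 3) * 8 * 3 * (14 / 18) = 784 / 9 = 87.11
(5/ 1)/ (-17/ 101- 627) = -505/ 63344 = -0.01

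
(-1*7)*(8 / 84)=-2 / 3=-0.67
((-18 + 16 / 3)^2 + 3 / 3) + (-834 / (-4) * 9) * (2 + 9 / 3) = 171791 / 18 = 9543.94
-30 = -30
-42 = -42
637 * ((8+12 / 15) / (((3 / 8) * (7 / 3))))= 32032 / 5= 6406.40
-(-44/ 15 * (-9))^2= -17424/ 25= -696.96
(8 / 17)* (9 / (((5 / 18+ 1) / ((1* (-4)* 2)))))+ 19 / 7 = -65147 / 2737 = -23.80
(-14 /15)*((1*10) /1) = -28 /3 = -9.33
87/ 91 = 0.96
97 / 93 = 1.04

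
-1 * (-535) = 535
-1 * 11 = -11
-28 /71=-0.39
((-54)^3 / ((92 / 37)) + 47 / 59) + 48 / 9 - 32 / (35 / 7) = -1289045167 / 20355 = -63328.18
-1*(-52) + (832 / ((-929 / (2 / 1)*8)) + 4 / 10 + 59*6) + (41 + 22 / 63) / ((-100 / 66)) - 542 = -31821983 / 195090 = -163.11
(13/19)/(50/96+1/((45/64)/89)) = 9360/1738709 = 0.01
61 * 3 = 183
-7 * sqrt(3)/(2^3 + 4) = -7 * sqrt(3)/12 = -1.01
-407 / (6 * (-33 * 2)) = 1.03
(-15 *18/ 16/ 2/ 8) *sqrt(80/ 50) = -1.33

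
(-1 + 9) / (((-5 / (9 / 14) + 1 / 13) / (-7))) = 6552 / 901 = 7.27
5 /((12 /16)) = 20 /3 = 6.67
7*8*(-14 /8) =-98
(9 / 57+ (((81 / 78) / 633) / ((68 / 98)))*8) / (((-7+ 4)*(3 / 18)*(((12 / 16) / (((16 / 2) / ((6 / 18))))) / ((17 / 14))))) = -5012832 / 364819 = -13.74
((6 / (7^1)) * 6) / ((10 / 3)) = 54 / 35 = 1.54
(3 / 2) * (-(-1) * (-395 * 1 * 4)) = -2370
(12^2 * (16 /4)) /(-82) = -288 /41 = -7.02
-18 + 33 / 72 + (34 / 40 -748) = -91763 / 120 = -764.69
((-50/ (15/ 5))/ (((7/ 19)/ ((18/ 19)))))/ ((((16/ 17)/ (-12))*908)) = 3825/ 6356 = 0.60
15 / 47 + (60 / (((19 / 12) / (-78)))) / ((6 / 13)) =-6403.89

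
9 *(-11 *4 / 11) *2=-72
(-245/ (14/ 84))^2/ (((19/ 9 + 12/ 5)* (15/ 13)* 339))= 4013100/ 3277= 1224.63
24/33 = 8/11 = 0.73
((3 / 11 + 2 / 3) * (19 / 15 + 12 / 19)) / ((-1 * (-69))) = 16771 / 648945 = 0.03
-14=-14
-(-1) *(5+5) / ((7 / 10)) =100 / 7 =14.29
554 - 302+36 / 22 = 2790 / 11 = 253.64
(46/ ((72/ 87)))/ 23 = 29/ 12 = 2.42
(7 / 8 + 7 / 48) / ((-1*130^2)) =-49 / 811200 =-0.00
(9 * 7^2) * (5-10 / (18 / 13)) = -980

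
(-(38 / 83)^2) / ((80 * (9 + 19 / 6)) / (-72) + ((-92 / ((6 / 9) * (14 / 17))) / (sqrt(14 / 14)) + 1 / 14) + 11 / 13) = 1013688 / 871327609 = 0.00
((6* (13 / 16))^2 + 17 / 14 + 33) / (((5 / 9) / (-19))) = -888345 / 448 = -1982.91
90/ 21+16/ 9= 382/ 63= 6.06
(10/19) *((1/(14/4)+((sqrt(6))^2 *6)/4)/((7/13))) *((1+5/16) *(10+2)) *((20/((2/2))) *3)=1140750/133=8577.07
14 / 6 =7 / 3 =2.33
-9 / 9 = -1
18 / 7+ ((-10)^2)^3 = 7000018 / 7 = 1000002.57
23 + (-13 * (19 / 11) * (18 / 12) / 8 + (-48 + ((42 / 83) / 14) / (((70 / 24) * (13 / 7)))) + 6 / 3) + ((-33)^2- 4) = 1004398881 / 949520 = 1057.80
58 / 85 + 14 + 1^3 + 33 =4138 / 85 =48.68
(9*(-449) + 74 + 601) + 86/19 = -63868/19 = -3361.47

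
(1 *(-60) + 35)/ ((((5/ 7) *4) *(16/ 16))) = -35/ 4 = -8.75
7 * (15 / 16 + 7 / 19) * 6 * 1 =8337 / 152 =54.85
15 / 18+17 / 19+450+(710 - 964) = 22541 / 114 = 197.73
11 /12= 0.92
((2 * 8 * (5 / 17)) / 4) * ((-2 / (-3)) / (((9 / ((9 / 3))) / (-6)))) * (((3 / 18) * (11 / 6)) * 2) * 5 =-4.79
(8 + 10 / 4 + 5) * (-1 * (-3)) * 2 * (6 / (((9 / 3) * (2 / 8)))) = 744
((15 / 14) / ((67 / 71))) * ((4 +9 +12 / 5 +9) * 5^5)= 40603125 / 469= 86573.83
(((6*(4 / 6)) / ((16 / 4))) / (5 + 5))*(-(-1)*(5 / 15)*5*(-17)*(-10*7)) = 595 / 3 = 198.33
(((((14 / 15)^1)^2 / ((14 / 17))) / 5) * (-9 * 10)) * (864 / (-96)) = 4284 / 25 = 171.36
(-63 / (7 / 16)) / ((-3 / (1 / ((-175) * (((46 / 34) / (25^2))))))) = -20400 / 161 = -126.71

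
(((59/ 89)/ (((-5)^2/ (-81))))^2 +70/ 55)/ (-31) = -10339871/ 54456875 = -0.19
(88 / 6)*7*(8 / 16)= 154 / 3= 51.33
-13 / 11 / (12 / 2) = -13 / 66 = -0.20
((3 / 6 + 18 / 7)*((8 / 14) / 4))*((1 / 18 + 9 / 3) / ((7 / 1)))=0.19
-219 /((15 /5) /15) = -1095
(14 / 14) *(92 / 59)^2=8464 / 3481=2.43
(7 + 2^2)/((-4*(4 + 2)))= -11/24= -0.46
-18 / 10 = -9 / 5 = -1.80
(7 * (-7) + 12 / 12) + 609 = 561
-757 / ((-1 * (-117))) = -757 / 117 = -6.47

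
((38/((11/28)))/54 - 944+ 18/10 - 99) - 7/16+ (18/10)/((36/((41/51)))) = -419998463/403920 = -1039.81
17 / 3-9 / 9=14 / 3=4.67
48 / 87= 16 / 29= 0.55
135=135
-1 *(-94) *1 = 94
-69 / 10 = -6.90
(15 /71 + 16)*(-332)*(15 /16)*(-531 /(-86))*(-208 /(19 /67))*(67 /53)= 88810057146330 /3074371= 28887228.36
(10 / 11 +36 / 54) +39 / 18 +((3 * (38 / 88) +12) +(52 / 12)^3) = 116909 / 1188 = 98.41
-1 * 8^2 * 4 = -256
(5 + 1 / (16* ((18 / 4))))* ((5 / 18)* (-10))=-9025 / 648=-13.93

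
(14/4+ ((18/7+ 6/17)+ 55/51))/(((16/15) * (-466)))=-26785/1774528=-0.02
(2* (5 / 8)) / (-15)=-1 / 12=-0.08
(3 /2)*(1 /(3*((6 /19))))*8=38 /3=12.67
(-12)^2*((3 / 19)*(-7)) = -3024 / 19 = -159.16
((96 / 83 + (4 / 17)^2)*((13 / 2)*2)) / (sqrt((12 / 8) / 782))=755872*sqrt(1173) / 71961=359.75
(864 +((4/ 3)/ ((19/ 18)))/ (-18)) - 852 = 680/ 57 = 11.93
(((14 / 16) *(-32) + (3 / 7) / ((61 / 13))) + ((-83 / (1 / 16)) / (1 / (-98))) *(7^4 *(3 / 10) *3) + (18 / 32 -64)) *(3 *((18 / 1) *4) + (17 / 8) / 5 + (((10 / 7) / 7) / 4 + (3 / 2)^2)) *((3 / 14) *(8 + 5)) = 160619278544762432967 / 937350400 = 171354574068.31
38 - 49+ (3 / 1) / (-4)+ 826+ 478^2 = 917193 / 4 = 229298.25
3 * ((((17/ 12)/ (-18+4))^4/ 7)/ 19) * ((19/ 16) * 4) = 0.00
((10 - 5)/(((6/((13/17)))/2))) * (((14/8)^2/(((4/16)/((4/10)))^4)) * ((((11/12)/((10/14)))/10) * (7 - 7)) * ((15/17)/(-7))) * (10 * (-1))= 0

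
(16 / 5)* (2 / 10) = 16 / 25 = 0.64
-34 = -34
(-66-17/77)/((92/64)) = -81584/1771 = -46.07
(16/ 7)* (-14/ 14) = -16/ 7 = -2.29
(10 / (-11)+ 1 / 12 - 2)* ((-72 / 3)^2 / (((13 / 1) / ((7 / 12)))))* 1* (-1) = 10444 / 143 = 73.03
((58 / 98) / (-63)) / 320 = -0.00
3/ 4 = 0.75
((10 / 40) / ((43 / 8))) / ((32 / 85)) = 85 / 688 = 0.12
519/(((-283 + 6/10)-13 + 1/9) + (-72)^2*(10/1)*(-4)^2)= 23355/37311512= 0.00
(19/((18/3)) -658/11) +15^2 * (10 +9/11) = 156911/66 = 2377.44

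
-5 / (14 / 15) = -75 / 14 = -5.36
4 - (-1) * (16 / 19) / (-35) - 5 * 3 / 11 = 19109 / 7315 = 2.61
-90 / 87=-30 / 29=-1.03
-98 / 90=-49 / 45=-1.09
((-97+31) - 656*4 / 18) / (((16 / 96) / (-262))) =998744 / 3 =332914.67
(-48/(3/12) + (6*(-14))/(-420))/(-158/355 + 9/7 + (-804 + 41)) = 476623/1893966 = 0.25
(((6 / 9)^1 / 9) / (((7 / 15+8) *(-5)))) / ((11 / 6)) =-0.00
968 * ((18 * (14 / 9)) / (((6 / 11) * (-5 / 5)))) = -149072 / 3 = -49690.67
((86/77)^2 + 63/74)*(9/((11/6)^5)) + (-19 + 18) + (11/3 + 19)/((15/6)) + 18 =14297450015273/529953615345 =26.98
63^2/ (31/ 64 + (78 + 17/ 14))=1778112/ 35705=49.80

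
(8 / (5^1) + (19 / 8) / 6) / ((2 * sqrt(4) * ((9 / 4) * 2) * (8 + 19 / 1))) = 479 / 116640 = 0.00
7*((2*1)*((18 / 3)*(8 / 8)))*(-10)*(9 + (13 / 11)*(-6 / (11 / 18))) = 2186.78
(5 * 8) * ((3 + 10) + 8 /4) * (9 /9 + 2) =1800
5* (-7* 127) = -4445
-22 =-22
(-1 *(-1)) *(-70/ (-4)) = 35/ 2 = 17.50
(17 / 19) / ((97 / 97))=17 / 19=0.89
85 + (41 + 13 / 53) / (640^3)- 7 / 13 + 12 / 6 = 7808221198209 / 90308608000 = 86.46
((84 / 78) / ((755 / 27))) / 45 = 42 / 49075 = 0.00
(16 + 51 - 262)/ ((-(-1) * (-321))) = 65/ 107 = 0.61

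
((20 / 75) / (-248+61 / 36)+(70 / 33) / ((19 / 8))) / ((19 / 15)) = 24797504 / 35210857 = 0.70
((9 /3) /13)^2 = 9 /169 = 0.05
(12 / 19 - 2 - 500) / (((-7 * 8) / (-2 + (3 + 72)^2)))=26782349 / 532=50342.76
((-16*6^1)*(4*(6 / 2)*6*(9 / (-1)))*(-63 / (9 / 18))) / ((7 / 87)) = -97417728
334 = 334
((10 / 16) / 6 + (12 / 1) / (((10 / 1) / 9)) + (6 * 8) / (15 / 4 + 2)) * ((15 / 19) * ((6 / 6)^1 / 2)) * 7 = 743897 / 13984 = 53.20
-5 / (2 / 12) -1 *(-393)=363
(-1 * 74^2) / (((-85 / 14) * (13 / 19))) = 1456616 / 1105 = 1318.20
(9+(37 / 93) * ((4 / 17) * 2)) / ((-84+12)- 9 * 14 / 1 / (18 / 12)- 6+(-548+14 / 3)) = -14525 / 1115132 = -0.01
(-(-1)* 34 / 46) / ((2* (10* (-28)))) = -0.00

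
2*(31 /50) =31 /25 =1.24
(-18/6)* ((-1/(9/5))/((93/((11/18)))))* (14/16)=385/40176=0.01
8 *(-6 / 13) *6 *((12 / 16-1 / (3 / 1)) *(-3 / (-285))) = -24 / 247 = -0.10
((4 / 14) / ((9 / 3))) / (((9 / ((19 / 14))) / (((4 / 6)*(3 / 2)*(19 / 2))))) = 361 / 2646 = 0.14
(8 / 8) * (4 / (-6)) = -2 / 3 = -0.67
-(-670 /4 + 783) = -1231 /2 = -615.50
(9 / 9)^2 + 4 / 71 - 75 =-5250 / 71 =-73.94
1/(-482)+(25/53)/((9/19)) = 228473/229914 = 0.99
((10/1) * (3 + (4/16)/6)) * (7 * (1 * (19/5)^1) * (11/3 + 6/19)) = 115997/36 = 3222.14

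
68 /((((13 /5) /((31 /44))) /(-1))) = -2635 /143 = -18.43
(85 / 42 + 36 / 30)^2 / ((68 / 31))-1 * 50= -135731801 / 2998800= -45.26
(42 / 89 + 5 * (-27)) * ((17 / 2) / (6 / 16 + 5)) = -814164 / 3827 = -212.74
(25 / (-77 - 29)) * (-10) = 125 / 53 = 2.36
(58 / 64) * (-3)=-87 / 32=-2.72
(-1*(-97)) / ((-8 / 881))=-85457 / 8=-10682.12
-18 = -18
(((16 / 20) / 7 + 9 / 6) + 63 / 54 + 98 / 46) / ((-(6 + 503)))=-0.01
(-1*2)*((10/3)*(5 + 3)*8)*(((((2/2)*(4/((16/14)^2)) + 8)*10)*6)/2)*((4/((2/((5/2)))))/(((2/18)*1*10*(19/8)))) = -5097600/19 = -268294.74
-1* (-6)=6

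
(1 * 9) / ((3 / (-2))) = -6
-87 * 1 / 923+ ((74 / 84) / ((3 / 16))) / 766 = -1962619 / 22271067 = -0.09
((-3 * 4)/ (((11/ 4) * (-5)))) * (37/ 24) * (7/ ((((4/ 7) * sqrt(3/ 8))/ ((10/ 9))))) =3626 * sqrt(6)/ 297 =29.91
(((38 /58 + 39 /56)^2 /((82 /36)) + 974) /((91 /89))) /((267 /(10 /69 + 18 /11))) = 685150034621 /107720161164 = 6.36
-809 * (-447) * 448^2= 72579182592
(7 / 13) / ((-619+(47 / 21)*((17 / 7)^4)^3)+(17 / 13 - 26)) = 2034669218547 / 353549885230126643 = 0.00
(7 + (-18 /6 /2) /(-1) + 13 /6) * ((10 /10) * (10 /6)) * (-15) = -800 /3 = -266.67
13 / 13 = 1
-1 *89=-89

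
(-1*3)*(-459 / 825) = 459 / 275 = 1.67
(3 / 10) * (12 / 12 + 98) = 297 / 10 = 29.70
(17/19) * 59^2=59177/19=3114.58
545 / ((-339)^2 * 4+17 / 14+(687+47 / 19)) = 144970 / 122459667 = 0.00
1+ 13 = 14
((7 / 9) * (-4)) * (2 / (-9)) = 56 / 81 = 0.69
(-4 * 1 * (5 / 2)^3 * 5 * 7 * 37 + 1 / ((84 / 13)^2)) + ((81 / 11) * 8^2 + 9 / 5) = -80464.40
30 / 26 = 15 / 13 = 1.15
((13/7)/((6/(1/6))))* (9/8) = 13/224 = 0.06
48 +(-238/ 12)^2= 15889/ 36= 441.36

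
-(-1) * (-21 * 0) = 0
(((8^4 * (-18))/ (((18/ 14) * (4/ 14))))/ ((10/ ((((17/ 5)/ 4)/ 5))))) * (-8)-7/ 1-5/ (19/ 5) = 64807642/ 2375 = 27287.43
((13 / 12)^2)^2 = 28561 / 20736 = 1.38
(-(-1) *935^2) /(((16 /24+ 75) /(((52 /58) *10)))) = 681895500 /6583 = 103584.31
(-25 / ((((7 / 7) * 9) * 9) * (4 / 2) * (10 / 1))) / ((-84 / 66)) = 55 / 4536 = 0.01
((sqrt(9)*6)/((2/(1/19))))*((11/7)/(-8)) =-99/1064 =-0.09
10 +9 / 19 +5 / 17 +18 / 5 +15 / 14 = 349081 / 22610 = 15.44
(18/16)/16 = 9/128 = 0.07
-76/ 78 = -38/ 39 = -0.97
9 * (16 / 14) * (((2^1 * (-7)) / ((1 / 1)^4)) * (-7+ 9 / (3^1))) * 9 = 5184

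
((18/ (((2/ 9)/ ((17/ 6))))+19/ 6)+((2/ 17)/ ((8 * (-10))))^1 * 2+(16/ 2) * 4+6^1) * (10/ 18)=276077/ 1836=150.37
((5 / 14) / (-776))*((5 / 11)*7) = -25 / 17072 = -0.00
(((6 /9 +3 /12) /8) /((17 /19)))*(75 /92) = 5225 /50048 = 0.10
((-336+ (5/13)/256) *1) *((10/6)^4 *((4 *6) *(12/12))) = -698876875/11232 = -62221.94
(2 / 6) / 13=1 / 39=0.03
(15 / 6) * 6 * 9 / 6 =45 / 2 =22.50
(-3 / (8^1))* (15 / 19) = -45 / 152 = -0.30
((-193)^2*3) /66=37249 /22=1693.14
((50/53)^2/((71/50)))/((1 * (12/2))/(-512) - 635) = -32000000/32421402157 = -0.00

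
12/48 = 1/4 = 0.25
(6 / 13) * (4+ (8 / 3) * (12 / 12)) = 3.08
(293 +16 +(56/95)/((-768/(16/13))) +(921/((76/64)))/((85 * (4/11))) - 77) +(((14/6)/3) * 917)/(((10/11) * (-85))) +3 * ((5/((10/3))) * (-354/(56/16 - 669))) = 314694630266/1257495525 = 250.26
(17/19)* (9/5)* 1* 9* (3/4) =4131/380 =10.87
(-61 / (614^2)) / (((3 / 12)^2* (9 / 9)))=-244 / 94249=-0.00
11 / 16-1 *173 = -2757 / 16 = -172.31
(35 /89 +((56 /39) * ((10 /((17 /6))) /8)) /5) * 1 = 10227 /19669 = 0.52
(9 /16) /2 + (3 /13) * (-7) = -1.33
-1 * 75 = -75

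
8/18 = 4/9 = 0.44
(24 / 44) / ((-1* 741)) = -2 / 2717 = -0.00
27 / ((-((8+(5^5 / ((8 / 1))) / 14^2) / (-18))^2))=-265531392 / 3031081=-87.60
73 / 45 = 1.62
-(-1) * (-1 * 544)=-544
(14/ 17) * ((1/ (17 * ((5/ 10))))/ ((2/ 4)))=56/ 289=0.19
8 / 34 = 4 / 17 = 0.24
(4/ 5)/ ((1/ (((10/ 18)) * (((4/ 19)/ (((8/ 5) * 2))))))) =5/ 171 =0.03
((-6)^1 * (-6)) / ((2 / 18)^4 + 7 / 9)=59049 / 1276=46.28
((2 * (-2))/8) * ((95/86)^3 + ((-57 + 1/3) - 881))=1786653403/3816336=468.16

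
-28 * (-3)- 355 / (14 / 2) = 233 / 7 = 33.29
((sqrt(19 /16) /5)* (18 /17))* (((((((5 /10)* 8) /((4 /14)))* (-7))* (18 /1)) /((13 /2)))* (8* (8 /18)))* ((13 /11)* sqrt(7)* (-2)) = 112896* sqrt(133) /935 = 1392.49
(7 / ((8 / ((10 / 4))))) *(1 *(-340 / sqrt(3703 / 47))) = -425 *sqrt(329) / 92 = -83.79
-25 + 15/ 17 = -410/ 17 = -24.12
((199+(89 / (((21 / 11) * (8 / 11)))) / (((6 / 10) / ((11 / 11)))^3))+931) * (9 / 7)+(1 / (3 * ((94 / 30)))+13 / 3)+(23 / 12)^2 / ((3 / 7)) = 1837994075 / 994896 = 1847.42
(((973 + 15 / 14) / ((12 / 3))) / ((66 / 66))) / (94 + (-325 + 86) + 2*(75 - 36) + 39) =-13637 / 1568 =-8.70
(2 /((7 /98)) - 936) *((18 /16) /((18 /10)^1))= -1135 /2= -567.50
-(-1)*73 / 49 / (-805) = -73 / 39445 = -0.00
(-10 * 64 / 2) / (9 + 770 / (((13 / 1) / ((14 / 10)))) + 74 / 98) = -50960 / 14759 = -3.45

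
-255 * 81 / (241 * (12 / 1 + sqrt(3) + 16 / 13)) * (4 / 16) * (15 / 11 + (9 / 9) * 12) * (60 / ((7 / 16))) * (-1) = 232770283200 / 77083127 - 17593102800 * sqrt(3) / 77083127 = 2624.42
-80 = -80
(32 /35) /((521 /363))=11616 /18235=0.64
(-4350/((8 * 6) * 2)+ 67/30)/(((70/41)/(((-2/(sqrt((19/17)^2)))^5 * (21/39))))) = 601875962443/2414196525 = 249.31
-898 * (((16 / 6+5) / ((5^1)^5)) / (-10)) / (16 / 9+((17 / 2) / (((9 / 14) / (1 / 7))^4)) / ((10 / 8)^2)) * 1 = 22585149 / 183610000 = 0.12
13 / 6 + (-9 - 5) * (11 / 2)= -449 / 6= -74.83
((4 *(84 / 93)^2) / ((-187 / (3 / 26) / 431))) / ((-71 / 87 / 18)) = 3174945984 / 165869561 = 19.14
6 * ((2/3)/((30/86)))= 11.47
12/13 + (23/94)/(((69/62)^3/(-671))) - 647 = -6677724671/8726913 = -765.19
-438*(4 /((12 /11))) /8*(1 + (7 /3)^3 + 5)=-405515 /108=-3754.77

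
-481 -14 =-495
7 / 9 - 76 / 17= -565 / 153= -3.69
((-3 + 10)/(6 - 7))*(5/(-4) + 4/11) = 6.20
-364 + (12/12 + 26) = -337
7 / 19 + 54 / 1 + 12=1261 / 19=66.37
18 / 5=3.60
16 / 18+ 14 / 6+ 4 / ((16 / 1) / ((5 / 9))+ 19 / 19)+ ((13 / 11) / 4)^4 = 16908480397 / 5026196736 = 3.36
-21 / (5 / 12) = -252 / 5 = -50.40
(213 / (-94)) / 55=-213 / 5170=-0.04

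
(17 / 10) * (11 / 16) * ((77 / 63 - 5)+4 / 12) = -5797 / 1440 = -4.03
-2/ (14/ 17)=-17/ 7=-2.43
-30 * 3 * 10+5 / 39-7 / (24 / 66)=-143383 / 156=-919.12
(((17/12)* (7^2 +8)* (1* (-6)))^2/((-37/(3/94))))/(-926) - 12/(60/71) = -900573937/64412560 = -13.98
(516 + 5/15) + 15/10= 3107/6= 517.83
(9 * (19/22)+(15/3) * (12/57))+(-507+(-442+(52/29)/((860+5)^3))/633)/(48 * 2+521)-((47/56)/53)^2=107999524696391957072138707/13496130645559844855496000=8.00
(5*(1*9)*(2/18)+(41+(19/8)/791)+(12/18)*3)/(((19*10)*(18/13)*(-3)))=-3948919/64925280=-0.06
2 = 2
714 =714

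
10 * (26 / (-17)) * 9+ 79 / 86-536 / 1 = -983529 / 1462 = -672.73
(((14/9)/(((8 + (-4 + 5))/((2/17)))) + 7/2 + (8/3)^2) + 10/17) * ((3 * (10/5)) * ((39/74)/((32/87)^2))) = 262.24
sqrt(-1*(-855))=29.24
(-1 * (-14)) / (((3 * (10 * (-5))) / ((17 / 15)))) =-119 / 1125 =-0.11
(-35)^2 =1225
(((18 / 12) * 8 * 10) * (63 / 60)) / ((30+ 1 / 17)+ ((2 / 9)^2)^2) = 14053662 / 3352943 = 4.19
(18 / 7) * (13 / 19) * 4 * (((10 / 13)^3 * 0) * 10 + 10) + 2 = 9626 / 133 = 72.38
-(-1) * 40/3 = 40/3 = 13.33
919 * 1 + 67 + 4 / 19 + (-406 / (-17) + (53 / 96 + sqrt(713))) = sqrt(713) + 31338079 / 31008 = 1037.35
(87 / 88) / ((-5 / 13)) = -1131 / 440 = -2.57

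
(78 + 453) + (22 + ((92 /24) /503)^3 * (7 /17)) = 258423354227801 /467311671144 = 553.00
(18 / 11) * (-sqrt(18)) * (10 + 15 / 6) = -675 * sqrt(2) / 11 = -86.78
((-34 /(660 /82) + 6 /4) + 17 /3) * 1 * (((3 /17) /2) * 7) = 6797 /3740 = 1.82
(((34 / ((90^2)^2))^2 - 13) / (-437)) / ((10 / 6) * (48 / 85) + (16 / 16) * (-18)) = -237833133524995087 / 136382773808250000000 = -0.00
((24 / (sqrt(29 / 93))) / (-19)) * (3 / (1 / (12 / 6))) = -144 * sqrt(2697) / 551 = -13.57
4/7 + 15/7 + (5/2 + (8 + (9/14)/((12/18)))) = 397/28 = 14.18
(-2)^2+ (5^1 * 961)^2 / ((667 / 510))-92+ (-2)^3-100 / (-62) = 365019723608 / 20677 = 17653417.98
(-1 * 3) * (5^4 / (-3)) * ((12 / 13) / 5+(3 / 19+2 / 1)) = 361625 / 247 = 1464.07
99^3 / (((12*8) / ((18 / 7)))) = 2910897 / 112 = 25990.15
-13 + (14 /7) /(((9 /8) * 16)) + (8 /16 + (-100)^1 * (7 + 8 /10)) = -14263 /18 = -792.39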